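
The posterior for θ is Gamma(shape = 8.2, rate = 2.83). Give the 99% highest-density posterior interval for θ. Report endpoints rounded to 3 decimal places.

[0.800, 5.870]

The posterior is unimodal and skewed, so the HPD interval has equal density at both endpoints and is the shortest 99% interval.
Solving f(0.800) = f(5.870) with F(5.870) − F(0.800) = 0.99 gives [0.800, 5.870].
For comparison, the equal-tailed interval is [0.947, 6.157]; the HPD is narrower and shifted toward the mode.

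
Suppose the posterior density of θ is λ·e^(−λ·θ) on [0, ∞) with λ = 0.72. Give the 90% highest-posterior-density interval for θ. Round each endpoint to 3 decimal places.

[0.000, 3.198]

The exponential density is strictly decreasing on [0, ∞), so the HPD interval is anchored at 0: [0, q] with P(θ ≤ q) = 0.90.
q = −ln(1 − 0.90) / 0.72 = 2.3026 / 0.72 = 3.198.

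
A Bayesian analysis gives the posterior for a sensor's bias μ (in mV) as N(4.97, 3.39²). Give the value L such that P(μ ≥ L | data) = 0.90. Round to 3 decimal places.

0.626

Need L with P(μ ≥ L) = 0.90: L = 4.97 − z_{0.1}·3.39.
z = 1.282; L = 4.97 − 1.282 × 3.39 = 0.626.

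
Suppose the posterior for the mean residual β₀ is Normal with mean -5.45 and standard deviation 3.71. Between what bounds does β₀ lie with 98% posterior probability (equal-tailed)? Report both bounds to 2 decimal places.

[-14.08, 3.18]

The posterior is symmetric, so the 98% equal-tailed interval is β₀ = -5.45 ± z·3.71 with z = 2.326.
Half-width: 2.326 × 3.71 = 8.63.
-5.45 − 8.63 = -14.08; -5.45 + 8.63 = 3.18.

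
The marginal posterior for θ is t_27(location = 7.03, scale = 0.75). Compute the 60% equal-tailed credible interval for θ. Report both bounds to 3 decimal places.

The t_27 distribution is symmetric; the 60% interval is 7.03 ± t·0.75 with t_{0.8,27} = 0.855.
Half-width: 0.855 × 0.75 = 0.641.
7.03 − 0.641 = 6.389; 7.03 + 0.641 = 7.671.

[6.389, 7.671]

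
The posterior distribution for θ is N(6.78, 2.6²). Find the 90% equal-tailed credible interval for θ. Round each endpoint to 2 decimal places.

[2.50, 11.06]

The posterior is symmetric, so the 90% equal-tailed interval is θ = 6.78 ± z·2.6 with z = 1.645.
Half-width: 1.645 × 2.6 = 4.28.
6.78 − 4.28 = 2.50; 6.78 + 4.28 = 11.06.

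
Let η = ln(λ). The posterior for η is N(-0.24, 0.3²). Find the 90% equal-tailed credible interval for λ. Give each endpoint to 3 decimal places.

[0.480, 1.288]

On the log scale the 90% interval is -0.24 ± 1.645 × 0.3 = [-0.7335, 0.2535].
Exponentiate: [e^-0.7335, e^0.2535] = [0.480, 1.288].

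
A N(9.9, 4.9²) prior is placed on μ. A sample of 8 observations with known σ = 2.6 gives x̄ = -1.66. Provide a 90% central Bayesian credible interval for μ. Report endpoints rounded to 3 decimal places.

Posterior precision = 1/4.9² + 8/2.6² = 0.0416 + 1.1834 = 1.2251, so posterior SD = 0.9035.
Posterior mean = (9.9/4.9² + 8·-1.66/2.6²) / 1.2251 = -1.2670.
Interval: -1.2670 ± 1.645 × 0.9035 → [-2.753, 0.219].

[-2.753, 0.219]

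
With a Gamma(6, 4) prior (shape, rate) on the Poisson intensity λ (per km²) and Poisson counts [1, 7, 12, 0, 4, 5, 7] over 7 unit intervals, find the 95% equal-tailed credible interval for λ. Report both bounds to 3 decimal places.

Posterior: Gamma(6+36, 4+7) = Gamma(42, 11) (shape, rate).
Equal-tailed 95% interval: Gamma(42, 11) quantiles at 0.025 and 0.975.
Posterior mean ≈ 3.818, SD ≈ 0.589; a Normal approximation gives roughly [2.663, 4.973].
Exact: lower = 2.752; upper = 5.056.

[2.752, 5.056]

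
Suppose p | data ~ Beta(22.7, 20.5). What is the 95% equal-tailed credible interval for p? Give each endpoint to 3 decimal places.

[0.378, 0.671]

Posterior: Beta(22.7, 20.5).
Equal-tailed 95% interval: the 0.025 and 0.975 quantiles of Beta(22.7, 20.5).
Posterior mean ≈ 0.525, SD ≈ 0.075; a Normal approximation gives roughly [0.378, 0.673].
Exact: F⁻¹(0.025) = 0.378; F⁻¹(0.975) = 0.671.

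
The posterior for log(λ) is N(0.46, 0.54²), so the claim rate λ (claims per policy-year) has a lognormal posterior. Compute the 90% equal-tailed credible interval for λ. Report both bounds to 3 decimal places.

[0.652, 3.851]

On the log scale the 90% interval is 0.46 ± 1.645 × 0.54 = [-0.4282, 1.3482].
Exponentiate: [e^-0.4282, e^1.3482] = [0.652, 3.851].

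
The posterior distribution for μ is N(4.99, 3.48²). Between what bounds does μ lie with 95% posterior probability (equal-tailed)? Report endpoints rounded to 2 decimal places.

[-1.83, 11.81]

The posterior is symmetric, so the 95% equal-tailed interval is μ = 4.99 ± z·3.48 with z = 1.960.
Half-width: 1.960 × 3.48 = 6.82.
4.99 − 6.82 = -1.83; 4.99 + 6.82 = 11.81.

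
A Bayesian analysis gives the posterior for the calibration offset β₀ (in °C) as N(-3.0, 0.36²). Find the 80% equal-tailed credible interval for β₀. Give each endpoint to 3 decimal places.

[-3.461, -2.539]

The posterior is symmetric, so the 80% equal-tailed interval is β₀ = -3.0 ± z·0.36 with z = 1.282.
Half-width: 1.282 × 0.36 = 0.461.
-3.0 − 0.461 = -3.461; -3.0 + 0.461 = -2.539.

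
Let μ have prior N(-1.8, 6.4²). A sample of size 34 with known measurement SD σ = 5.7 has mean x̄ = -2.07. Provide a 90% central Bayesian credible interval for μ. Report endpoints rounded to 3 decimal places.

[-3.653, -0.474]

Posterior precision = 1/6.4² + 34/5.7² = 0.0244 + 1.0465 = 1.0709, so posterior SD = 0.9663.
Posterior mean = (-1.8/6.4² + 34·-2.07/5.7²) / 1.0709 = -2.0638.
Interval: -2.0638 ± 1.645 × 0.9663 → [-3.653, -0.474].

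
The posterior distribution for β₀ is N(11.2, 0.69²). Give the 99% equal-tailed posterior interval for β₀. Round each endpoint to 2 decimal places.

The posterior is symmetric, so the 99% equal-tailed interval is β₀ = 11.2 ± z·0.69 with z = 2.576.
Half-width: 2.576 × 0.69 = 1.78.
11.2 − 1.78 = 9.42; 11.2 + 1.78 = 12.98.

[9.42, 12.98]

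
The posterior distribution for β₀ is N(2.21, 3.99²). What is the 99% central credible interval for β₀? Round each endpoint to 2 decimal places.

The posterior is symmetric, so the 99% equal-tailed interval is β₀ = 2.21 ± z·3.99 with z = 2.576.
Half-width: 2.576 × 3.99 = 10.28.
2.21 − 10.28 = -8.07; 2.21 + 10.28 = 12.49.

[-8.07, 12.49]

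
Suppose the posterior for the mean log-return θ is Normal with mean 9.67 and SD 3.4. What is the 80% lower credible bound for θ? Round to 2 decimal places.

Need L with P(θ ≥ L) = 0.80: L = 9.67 − z_{0.2}·3.4.
z = 0.842; L = 9.67 − 0.842 × 3.4 = 6.81.

6.81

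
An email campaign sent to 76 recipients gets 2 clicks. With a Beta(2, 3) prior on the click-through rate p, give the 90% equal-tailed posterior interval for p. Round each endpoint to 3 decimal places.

[0.017, 0.094]

Posterior: Beta(2+2, 3+74) = Beta(4, 77).
Equal-tailed 90% interval: the 0.05 and 0.95 quantiles of Beta(4, 77).
Posterior mean ≈ 0.049, SD ≈ 0.024; a Normal approximation gives roughly [0.010, 0.089].
Exact: F⁻¹(0.05) = 0.017; F⁻¹(0.95) = 0.094.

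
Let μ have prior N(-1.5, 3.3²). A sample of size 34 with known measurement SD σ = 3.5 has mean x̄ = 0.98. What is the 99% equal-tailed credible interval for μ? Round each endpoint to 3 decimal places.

Posterior precision = 1/3.3² + 34/3.5² = 0.0918 + 2.7755 = 2.8673, so posterior SD = 0.5906.
Posterior mean = (-1.5/3.3² + 34·0.98/3.5²) / 2.8673 = 0.9006.
Interval: 0.9006 ± 2.576 × 0.5906 → [-0.621, 2.422].

[-0.621, 2.422]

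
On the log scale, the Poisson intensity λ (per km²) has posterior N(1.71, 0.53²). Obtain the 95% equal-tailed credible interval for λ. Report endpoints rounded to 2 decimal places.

[1.96, 15.62]

On the log scale the 95% interval is 1.71 ± 1.960 × 0.53 = [0.6712, 2.7488].
Exponentiate: [e^0.6712, e^2.7488] = [1.96, 15.62].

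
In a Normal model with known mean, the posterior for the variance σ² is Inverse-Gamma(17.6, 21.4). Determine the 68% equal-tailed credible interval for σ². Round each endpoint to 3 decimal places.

[0.985, 1.589]

Inverse-Gamma(17.6, 21.4) quantiles: F⁻¹(0.16) and F⁻¹(0.84).
Equivalently, 1/σ² ~ Gamma(17.6, rate = 21.4); invert its 0.84 and 0.16 quantiles.
Posterior mean ≈ 1.289, SD ≈ 0.326; a Normal approximation gives roughly [0.965, 1.614].
Exact: lower = 0.985; upper = 1.589.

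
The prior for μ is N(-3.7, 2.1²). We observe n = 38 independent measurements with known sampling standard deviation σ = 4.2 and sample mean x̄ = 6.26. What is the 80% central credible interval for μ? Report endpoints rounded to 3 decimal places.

[4.481, 6.142]

Posterior precision = 1/2.1² + 38/4.2² = 0.2268 + 2.1542 = 2.3810, so posterior SD = 0.6481.
Posterior mean = (-3.7/2.1² + 38·6.26/4.2²) / 2.3810 = 5.3114.
Interval: 5.3114 ± 1.282 × 0.6481 → [4.481, 6.142].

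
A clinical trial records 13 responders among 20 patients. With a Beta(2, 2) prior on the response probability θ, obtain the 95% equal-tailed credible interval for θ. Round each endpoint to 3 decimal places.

Posterior: Beta(2+13, 2+7) = Beta(15, 9).
Equal-tailed 95% interval: the 0.025 and 0.975 quantiles of Beta(15, 9).
Posterior mean ≈ 0.625, SD ≈ 0.097; a Normal approximation gives roughly [0.435, 0.815].
Exact: F⁻¹(0.025) = 0.427; F⁻¹(0.975) = 0.803.

[0.427, 0.803]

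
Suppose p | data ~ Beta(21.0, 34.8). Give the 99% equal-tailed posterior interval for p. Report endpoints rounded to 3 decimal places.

Posterior: Beta(21.0, 34.8).
Equal-tailed 99% interval: the 0.005 and 0.995 quantiles of Beta(21.0, 34.8).
Posterior mean ≈ 0.376, SD ≈ 0.064; a Normal approximation gives roughly [0.211, 0.542].
Exact: F⁻¹(0.005) = 0.222; F⁻¹(0.995) = 0.547.

[0.222, 0.547]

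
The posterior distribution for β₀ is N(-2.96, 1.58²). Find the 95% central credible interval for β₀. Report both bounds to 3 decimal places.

[-6.057, 0.137]

The posterior is symmetric, so the 95% equal-tailed interval is β₀ = -2.96 ± z·1.58 with z = 1.960.
Half-width: 1.960 × 1.58 = 3.097.
-2.96 − 3.097 = -6.057; -2.96 + 3.097 = 0.137.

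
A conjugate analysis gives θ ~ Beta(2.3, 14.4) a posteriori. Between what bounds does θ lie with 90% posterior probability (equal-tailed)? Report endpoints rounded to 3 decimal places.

[0.032, 0.294]

Posterior: Beta(2.3, 14.4).
Equal-tailed 90% interval: the 0.05 and 0.95 quantiles of Beta(2.3, 14.4).
Posterior mean ≈ 0.138, SD ≈ 0.082; a Normal approximation gives roughly [0.003, 0.272].
Exact: F⁻¹(0.05) = 0.032; F⁻¹(0.95) = 0.294.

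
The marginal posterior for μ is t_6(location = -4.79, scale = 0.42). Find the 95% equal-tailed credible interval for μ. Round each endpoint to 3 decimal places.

The t_6 distribution is symmetric; the 95% interval is -4.79 ± t·0.42 with t_{0.975,6} = 2.447.
Half-width: 2.447 × 0.42 = 1.028.
-4.79 − 1.028 = -5.818; -4.79 + 1.028 = -3.762.

[-5.818, -3.762]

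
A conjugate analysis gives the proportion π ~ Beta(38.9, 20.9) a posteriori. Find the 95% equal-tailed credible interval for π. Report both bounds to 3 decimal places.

Posterior: Beta(38.9, 20.9).
Equal-tailed 95% interval: the 0.025 and 0.975 quantiles of Beta(38.9, 20.9).
Posterior mean ≈ 0.651, SD ≈ 0.061; a Normal approximation gives roughly [0.531, 0.770].
Exact: F⁻¹(0.025) = 0.526; F⁻¹(0.975) = 0.765.

[0.526, 0.765]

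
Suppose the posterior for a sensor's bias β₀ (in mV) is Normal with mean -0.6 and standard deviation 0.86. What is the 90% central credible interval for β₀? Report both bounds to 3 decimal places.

The posterior is symmetric, so the 90% equal-tailed interval is β₀ = -0.6 ± z·0.86 with z = 1.645.
Half-width: 1.645 × 0.86 = 1.415.
-0.6 − 1.415 = -2.015; -0.6 + 1.415 = 0.815.

[-2.015, 0.815]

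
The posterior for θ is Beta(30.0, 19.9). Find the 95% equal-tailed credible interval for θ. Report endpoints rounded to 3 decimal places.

Posterior: Beta(30.0, 19.9).
Equal-tailed 95% interval: the 0.025 and 0.975 quantiles of Beta(30.0, 19.9).
Posterior mean ≈ 0.601, SD ≈ 0.069; a Normal approximation gives roughly [0.467, 0.736].
Exact: F⁻¹(0.025) = 0.463; F⁻¹(0.975) = 0.731.

[0.463, 0.731]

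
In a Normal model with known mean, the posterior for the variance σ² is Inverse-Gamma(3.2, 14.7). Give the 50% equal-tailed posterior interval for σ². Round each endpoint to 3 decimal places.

[3.533, 7.793]

Inverse-Gamma(3.2, 14.7) quantiles: F⁻¹(0.25) and F⁻¹(0.75).
Equivalently, 1/σ² ~ Gamma(3.2, rate = 14.7); invert its 0.75 and 0.25 quantiles.
Posterior mean ≈ 6.682, SD ≈ 6.100; a Normal approximation gives roughly [2.568, 10.796].
Exact: lower = 3.533; upper = 7.793.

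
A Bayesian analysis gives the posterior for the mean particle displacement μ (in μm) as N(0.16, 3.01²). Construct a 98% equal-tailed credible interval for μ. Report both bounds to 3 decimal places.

The posterior is symmetric, so the 98% equal-tailed interval is μ = 0.16 ± z·3.01 with z = 2.326.
Half-width: 2.326 × 3.01 = 7.002.
0.16 − 7.002 = -6.842; 0.16 + 7.002 = 7.162.

[-6.842, 7.162]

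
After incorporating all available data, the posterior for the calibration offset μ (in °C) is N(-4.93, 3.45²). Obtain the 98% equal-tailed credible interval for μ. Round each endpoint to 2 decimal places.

[-12.96, 3.10]

The posterior is symmetric, so the 98% equal-tailed interval is μ = -4.93 ± z·3.45 with z = 2.326.
Half-width: 2.326 × 3.45 = 8.03.
-4.93 − 8.03 = -12.96; -4.93 + 8.03 = 3.10.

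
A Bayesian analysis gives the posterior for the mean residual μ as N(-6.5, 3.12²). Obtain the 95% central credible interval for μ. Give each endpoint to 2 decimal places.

[-12.62, -0.38]

The posterior is symmetric, so the 95% equal-tailed interval is μ = -6.5 ± z·3.12 with z = 1.960.
Half-width: 1.960 × 3.12 = 6.12.
-6.5 − 6.12 = -12.62; -6.5 + 6.12 = -0.38.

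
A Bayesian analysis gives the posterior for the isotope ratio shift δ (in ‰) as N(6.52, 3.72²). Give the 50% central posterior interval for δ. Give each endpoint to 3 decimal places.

The posterior is symmetric, so the 50% equal-tailed interval is δ = 6.52 ± z·3.72 with z = 0.674.
Half-width: 0.674 × 3.72 = 2.509.
6.52 − 2.509 = 4.011; 6.52 + 2.509 = 9.029.

[4.011, 9.029]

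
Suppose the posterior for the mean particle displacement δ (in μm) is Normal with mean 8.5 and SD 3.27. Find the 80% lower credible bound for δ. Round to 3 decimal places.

5.748

Need L with P(δ ≥ L) = 0.80: L = 8.5 − z_{0.2}·3.27.
z = 0.842; L = 8.5 − 0.842 × 3.27 = 5.748.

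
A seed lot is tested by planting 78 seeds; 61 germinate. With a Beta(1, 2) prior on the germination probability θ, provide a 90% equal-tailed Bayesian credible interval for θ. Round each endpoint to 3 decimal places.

[0.685, 0.839]

Posterior: Beta(1+61, 2+17) = Beta(62, 19).
Equal-tailed 90% interval: the 0.05 and 0.95 quantiles of Beta(62, 19).
Posterior mean ≈ 0.765, SD ≈ 0.047; a Normal approximation gives roughly [0.688, 0.842].
Exact: F⁻¹(0.05) = 0.685; F⁻¹(0.95) = 0.839.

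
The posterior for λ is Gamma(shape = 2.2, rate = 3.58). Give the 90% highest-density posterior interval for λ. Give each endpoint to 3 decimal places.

[0.039, 1.187]

The posterior is unimodal and skewed, so the HPD interval has equal density at both endpoints and is the shortest 90% interval.
Solving f(0.039) = f(1.187) with F(1.187) − F(0.039) = 0.90 gives [0.039, 1.187].
For comparison, the equal-tailed interval is [0.122, 1.415]; the HPD is narrower and shifted toward the mode.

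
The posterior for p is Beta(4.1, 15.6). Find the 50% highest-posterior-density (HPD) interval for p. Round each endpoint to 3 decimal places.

The posterior is unimodal and skewed, so the HPD interval has equal density at both endpoints and is the shortest 50% interval.
Solving f(0.121) = f(0.239) with F(0.239) − F(0.121) = 0.50 gives [0.121, 0.239].
For comparison, the equal-tailed interval is [0.142, 0.264]; the HPD is narrower and shifted toward the mode.

[0.121, 0.239]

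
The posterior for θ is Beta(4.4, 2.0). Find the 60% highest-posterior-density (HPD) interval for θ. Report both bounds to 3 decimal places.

The posterior is unimodal and skewed, so the HPD interval has equal density at both endpoints and is the shortest 60% interval.
Solving f(0.605) = f(0.896) with F(0.896) − F(0.605) = 0.60 gives [0.605, 0.896].
For comparison, the equal-tailed interval is [0.539, 0.844]; the HPD is narrower and shifted toward the mode.

[0.605, 0.896]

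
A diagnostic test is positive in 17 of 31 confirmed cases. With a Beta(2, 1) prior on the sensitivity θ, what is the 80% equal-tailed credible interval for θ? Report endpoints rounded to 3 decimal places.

Posterior: Beta(2+17, 1+14) = Beta(19, 15).
Equal-tailed 80% interval: the 0.1 and 0.9 quantiles of Beta(19, 15).
Posterior mean ≈ 0.559, SD ≈ 0.084; a Normal approximation gives roughly [0.451, 0.666].
Exact: F⁻¹(0.1) = 0.449; F⁻¹(0.9) = 0.667.

[0.449, 0.667]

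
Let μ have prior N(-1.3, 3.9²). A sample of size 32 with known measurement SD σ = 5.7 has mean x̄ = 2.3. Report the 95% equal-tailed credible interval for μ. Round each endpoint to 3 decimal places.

Posterior precision = 1/3.9² + 32/5.7² = 0.0657 + 0.9849 = 1.0507, so posterior SD = 0.9756.
Posterior mean = (-1.3/3.9² + 32·2.3/5.7²) / 1.0507 = 2.0747.
Interval: 2.0747 ± 1.960 × 0.9756 → [0.163, 3.987].

[0.163, 3.987]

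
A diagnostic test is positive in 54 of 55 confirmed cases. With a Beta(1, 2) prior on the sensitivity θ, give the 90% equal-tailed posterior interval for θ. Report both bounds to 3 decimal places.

Posterior: Beta(1+54, 2+1) = Beta(55, 3).
Equal-tailed 90% interval: the 0.05 and 0.95 quantiles of Beta(55, 3).
Posterior mean ≈ 0.948, SD ≈ 0.029; a Normal approximation gives roughly [0.901, 0.996].
Exact: F⁻¹(0.05) = 0.894; F⁻¹(0.95) = 0.986.

[0.894, 0.986]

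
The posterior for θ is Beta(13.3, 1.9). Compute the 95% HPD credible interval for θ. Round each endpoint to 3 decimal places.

[0.715, 0.997]

The posterior is unimodal and skewed, so the HPD interval has equal density at both endpoints and is the shortest 95% interval.
Solving f(0.715) = f(0.997) with F(0.997) − F(0.715) = 0.95 gives [0.715, 0.997].
For comparison, the equal-tailed interval is [0.675, 0.985]; the HPD is narrower and shifted toward the mode.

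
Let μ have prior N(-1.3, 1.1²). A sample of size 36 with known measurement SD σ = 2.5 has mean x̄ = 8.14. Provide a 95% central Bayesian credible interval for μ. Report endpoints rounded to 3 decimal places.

Posterior precision = 1/1.1² + 36/2.5² = 0.8264 + 5.7600 = 6.5864, so posterior SD = 0.3896.
Posterior mean = (-1.3/1.1² + 36·8.14/2.5²) / 6.5864 = 6.9555.
Interval: 6.9555 ± 1.960 × 0.3896 → [6.192, 7.719].

[6.192, 7.719]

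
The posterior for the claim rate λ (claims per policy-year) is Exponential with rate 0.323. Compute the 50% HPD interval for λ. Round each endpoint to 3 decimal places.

The exponential density is strictly decreasing on [0, ∞), so the HPD interval is anchored at 0: [0, q] with P(λ ≤ q) = 0.50.
q = −ln(1 − 0.50) / 0.323 = 0.6931 / 0.323 = 2.146.

[0.000, 2.146]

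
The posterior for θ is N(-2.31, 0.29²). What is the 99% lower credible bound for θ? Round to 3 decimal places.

Need L with P(θ ≥ L) = 0.99: L = -2.31 − z_{0.01}·0.29.
z = 2.326; L = -2.31 − 2.326 × 0.29 = -2.985.

-2.985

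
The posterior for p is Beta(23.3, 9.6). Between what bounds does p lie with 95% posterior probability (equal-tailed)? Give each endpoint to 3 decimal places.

[0.545, 0.848]

Posterior: Beta(23.3, 9.6).
Equal-tailed 95% interval: the 0.025 and 0.975 quantiles of Beta(23.3, 9.6).
Posterior mean ≈ 0.708, SD ≈ 0.078; a Normal approximation gives roughly [0.555, 0.861].
Exact: F⁻¹(0.025) = 0.545; F⁻¹(0.975) = 0.848.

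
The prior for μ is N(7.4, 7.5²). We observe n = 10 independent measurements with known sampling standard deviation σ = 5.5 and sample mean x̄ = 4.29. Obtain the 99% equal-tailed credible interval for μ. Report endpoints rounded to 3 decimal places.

[0.085, 8.813]

Posterior precision = 1/7.5² + 10/5.5² = 0.0178 + 0.3306 = 0.3484, so posterior SD = 1.6943.
Posterior mean = (7.4/7.5² + 10·4.29/5.5²) / 0.3484 = 4.4487.
Interval: 4.4487 ± 2.576 × 1.6943 → [0.085, 8.813].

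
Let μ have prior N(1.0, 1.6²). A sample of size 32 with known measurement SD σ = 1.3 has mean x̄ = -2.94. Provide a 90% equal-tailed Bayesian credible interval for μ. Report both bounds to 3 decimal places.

[-3.235, -2.486]

Posterior precision = 1/1.6² + 32/1.3² = 0.3906 + 18.9349 = 19.3255, so posterior SD = 0.2275.
Posterior mean = (1.0/1.6² + 32·-2.94/1.3²) / 19.3255 = -2.8604.
Interval: -2.8604 ± 1.645 × 0.2275 → [-3.235, -2.486].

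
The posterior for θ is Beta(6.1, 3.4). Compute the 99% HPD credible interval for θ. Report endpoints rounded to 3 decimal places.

[0.266, 0.951]

The posterior is unimodal and skewed, so the HPD interval has equal density at both endpoints and is the shortest 99% interval.
Solving f(0.266) = f(0.951) with F(0.951) − F(0.266) = 0.99 gives [0.266, 0.951].
For comparison, the equal-tailed interval is [0.246, 0.938]; the HPD is narrower and shifted toward the mode.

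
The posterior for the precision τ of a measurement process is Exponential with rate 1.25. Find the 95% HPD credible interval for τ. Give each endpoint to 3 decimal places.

[0.000, 2.397]

The exponential density is strictly decreasing on [0, ∞), so the HPD interval is anchored at 0: [0, q] with P(τ ≤ q) = 0.95.
q = −ln(1 − 0.95) / 1.25 = 2.9957 / 1.25 = 2.397.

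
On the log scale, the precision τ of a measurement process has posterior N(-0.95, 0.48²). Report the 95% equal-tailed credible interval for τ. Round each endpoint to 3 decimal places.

[0.151, 0.991]

On the log scale the 95% interval is -0.95 ± 1.960 × 0.48 = [-1.8908, -0.0092].
Exponentiate: [e^-1.8908, e^-0.0092] = [0.151, 0.991].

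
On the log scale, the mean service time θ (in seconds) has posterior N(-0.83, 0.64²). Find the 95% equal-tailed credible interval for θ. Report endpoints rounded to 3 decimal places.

On the log scale the 95% interval is -0.83 ± 1.960 × 0.64 = [-2.0844, 0.4244].
Exponentiate: [e^-2.0844, e^0.4244] = [0.124, 1.529].

[0.124, 1.529]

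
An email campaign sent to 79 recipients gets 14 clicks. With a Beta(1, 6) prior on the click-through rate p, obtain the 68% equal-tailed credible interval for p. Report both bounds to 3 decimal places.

Posterior: Beta(1+14, 6+65) = Beta(15, 71).
Equal-tailed 68% interval: the 0.16 and 0.84 quantiles of Beta(15, 71).
Posterior mean ≈ 0.174, SD ≈ 0.041; a Normal approximation gives roughly [0.134, 0.215].
Exact: F⁻¹(0.16) = 0.134; F⁻¹(0.84) = 0.215.

[0.134, 0.215]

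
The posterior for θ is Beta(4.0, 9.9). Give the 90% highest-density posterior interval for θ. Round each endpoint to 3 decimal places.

The posterior is unimodal and skewed, so the HPD interval has equal density at both endpoints and is the shortest 90% interval.
Solving f(0.095) = f(0.473) with F(0.473) − F(0.095) = 0.90 gives [0.095, 0.473].
For comparison, the equal-tailed interval is [0.114, 0.498]; the HPD is narrower and shifted toward the mode.

[0.095, 0.473]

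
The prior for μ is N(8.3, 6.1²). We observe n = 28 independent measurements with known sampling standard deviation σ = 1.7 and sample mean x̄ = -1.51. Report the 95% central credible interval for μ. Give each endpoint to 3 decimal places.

[-2.112, -0.854]

Posterior precision = 1/6.1² + 28/1.7² = 0.0269 + 9.6886 = 9.7155, so posterior SD = 0.3208.
Posterior mean = (8.3/6.1² + 28·-1.51/1.7²) / 9.7155 = -1.4829.
Interval: -1.4829 ± 1.960 × 0.3208 → [-2.112, -0.854].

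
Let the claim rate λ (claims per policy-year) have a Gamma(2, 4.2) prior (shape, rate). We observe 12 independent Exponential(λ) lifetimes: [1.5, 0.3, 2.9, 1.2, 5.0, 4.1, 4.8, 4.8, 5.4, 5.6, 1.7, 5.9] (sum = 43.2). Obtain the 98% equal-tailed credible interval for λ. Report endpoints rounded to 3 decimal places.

[0.143, 0.509]

Posterior: Gamma(2+12, 4.2+43.2) = Gamma(14, 47.4) (shape, rate).
Equal-tailed 98% interval: Gamma(14, 47.4) quantiles at 0.01 and 0.99.
Posterior mean ≈ 0.295, SD ≈ 0.079; a Normal approximation gives roughly [0.112, 0.479].
Exact: lower = 0.143; upper = 0.509.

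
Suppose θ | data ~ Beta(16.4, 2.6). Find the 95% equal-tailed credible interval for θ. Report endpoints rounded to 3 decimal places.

Posterior: Beta(16.4, 2.6).
Equal-tailed 95% interval: the 0.025 and 0.975 quantiles of Beta(16.4, 2.6).
Posterior mean ≈ 0.863, SD ≈ 0.077; a Normal approximation gives roughly [0.713, 1.014].
Exact: F⁻¹(0.025) = 0.681; F⁻¹(0.975) = 0.974.

[0.681, 0.974]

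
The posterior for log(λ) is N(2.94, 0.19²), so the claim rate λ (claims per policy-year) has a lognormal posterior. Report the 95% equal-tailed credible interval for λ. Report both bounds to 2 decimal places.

[13.03, 27.45]

On the log scale the 95% interval is 2.94 ± 1.960 × 0.19 = [2.5676, 3.3124].
Exponentiate: [e^2.5676, e^3.3124] = [13.03, 27.45].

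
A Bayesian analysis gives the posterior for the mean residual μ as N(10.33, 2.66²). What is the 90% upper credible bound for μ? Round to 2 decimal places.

13.74

Need U with P(μ ≤ U) = 0.90: U = 10.33 + z_{0.1}·2.66.
z = 1.282; U = 10.33 + 1.282 × 2.66 = 13.74.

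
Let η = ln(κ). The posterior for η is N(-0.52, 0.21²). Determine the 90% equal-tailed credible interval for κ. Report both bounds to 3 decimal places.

On the log scale the 90% interval is -0.52 ± 1.645 × 0.21 = [-0.8654, -0.1746].
Exponentiate: [e^-0.8654, e^-0.1746] = [0.421, 0.840].

[0.421, 0.840]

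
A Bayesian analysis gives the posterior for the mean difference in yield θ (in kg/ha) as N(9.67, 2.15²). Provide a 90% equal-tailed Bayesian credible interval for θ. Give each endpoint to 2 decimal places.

[6.13, 13.21]

The posterior is symmetric, so the 90% equal-tailed interval is θ = 9.67 ± z·2.15 with z = 1.645.
Half-width: 1.645 × 2.15 = 3.54.
9.67 − 3.54 = 6.13; 9.67 + 3.54 = 13.21.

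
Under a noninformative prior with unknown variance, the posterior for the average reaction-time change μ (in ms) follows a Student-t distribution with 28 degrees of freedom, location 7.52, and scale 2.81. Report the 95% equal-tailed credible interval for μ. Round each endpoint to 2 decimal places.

The t_28 distribution is symmetric; the 95% interval is 7.52 ± t·2.81 with t_{0.975,28} = 2.048.
Half-width: 2.048 × 2.81 = 5.76.
7.52 − 5.76 = 1.76; 7.52 + 5.76 = 13.28.

[1.76, 13.28]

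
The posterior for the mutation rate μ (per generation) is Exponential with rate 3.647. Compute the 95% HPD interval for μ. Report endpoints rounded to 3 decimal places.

The exponential density is strictly decreasing on [0, ∞), so the HPD interval is anchored at 0: [0, q] with P(μ ≤ q) = 0.95.
q = −ln(1 − 0.95) / 3.647 = 2.9957 / 3.647 = 0.821.

[0.000, 0.821]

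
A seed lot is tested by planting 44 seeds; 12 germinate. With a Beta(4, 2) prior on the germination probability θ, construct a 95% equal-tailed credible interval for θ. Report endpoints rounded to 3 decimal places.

[0.199, 0.454]

Posterior: Beta(4+12, 2+32) = Beta(16, 34).
Equal-tailed 95% interval: the 0.025 and 0.975 quantiles of Beta(16, 34).
Posterior mean ≈ 0.320, SD ≈ 0.065; a Normal approximation gives roughly [0.192, 0.448].
Exact: F⁻¹(0.025) = 0.199; F⁻¹(0.975) = 0.454.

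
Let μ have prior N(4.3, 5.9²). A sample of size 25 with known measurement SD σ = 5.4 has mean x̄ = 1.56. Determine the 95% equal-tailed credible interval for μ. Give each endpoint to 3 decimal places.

[-0.433, 3.731]

Posterior precision = 1/5.9² + 25/5.4² = 0.0287 + 0.8573 = 0.8861, so posterior SD = 1.0623.
Posterior mean = (4.3/5.9² + 25·1.56/5.4²) / 0.8861 = 1.6488.
Interval: 1.6488 ± 1.960 × 1.0623 → [-0.433, 3.731].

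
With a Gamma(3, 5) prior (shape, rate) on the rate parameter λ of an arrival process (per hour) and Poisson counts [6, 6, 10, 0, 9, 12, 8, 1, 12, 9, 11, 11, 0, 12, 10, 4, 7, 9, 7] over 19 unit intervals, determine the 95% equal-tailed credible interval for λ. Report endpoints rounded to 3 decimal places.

[5.175, 7.154]

Posterior: Gamma(3+144, 5+19) = Gamma(147, 24) (shape, rate).
Equal-tailed 95% interval: Gamma(147, 24) quantiles at 0.025 and 0.975.
Posterior mean ≈ 6.125, SD ≈ 0.505; a Normal approximation gives roughly [5.135, 7.115].
Exact: lower = 5.175; upper = 7.154.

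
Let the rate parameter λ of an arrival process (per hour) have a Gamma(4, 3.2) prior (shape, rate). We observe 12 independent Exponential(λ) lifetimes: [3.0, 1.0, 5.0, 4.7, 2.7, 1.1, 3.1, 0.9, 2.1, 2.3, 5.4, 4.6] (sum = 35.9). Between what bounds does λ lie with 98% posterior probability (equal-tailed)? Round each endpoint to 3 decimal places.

Posterior: Gamma(4+12, 3.2+35.9) = Gamma(16, 39.1) (shape, rate).
Equal-tailed 98% interval: Gamma(16, 39.1) quantiles at 0.01 and 0.99.
Posterior mean ≈ 0.409, SD ≈ 0.102; a Normal approximation gives roughly [0.171, 0.647].
Exact: lower = 0.209; upper = 0.684.

[0.209, 0.684]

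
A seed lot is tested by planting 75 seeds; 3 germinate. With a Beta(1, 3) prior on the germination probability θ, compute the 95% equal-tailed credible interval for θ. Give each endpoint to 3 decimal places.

Posterior: Beta(1+3, 3+72) = Beta(4, 75).
Equal-tailed 95% interval: the 0.025 and 0.975 quantiles of Beta(4, 75).
Posterior mean ≈ 0.051, SD ≈ 0.025; a Normal approximation gives roughly [0.003, 0.099].
Exact: F⁻¹(0.025) = 0.014; F⁻¹(0.975) = 0.108.

[0.014, 0.108]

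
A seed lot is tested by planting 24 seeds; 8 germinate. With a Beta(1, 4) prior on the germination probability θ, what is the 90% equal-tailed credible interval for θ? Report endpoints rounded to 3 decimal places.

[0.179, 0.457]

Posterior: Beta(1+8, 4+16) = Beta(9, 20).
Equal-tailed 90% interval: the 0.05 and 0.95 quantiles of Beta(9, 20).
Posterior mean ≈ 0.310, SD ≈ 0.084; a Normal approximation gives roughly [0.171, 0.449].
Exact: F⁻¹(0.05) = 0.179; F⁻¹(0.95) = 0.457.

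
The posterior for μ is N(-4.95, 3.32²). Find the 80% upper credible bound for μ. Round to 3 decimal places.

Need U with P(μ ≤ U) = 0.80: U = -4.95 + z_{0.2}·3.32.
z = 0.842; U = -4.95 + 0.842 × 3.32 = -2.156.

-2.156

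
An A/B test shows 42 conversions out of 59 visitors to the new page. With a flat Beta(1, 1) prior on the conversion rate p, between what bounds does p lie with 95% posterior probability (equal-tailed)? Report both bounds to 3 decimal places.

[0.586, 0.812]

Posterior: Beta(1+42, 1+17) = Beta(43, 18).
Equal-tailed 95% interval: the 0.025 and 0.975 quantiles of Beta(43, 18).
Posterior mean ≈ 0.705, SD ≈ 0.058; a Normal approximation gives roughly [0.591, 0.818].
Exact: F⁻¹(0.025) = 0.586; F⁻¹(0.975) = 0.812.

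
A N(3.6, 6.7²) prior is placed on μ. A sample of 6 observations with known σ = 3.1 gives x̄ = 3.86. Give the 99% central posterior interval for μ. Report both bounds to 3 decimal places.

[0.648, 7.054]

Posterior precision = 1/6.7² + 6/3.1² = 0.0223 + 0.6243 = 0.6466, so posterior SD = 1.2436.
Posterior mean = (3.6/6.7² + 6·3.86/3.1²) / 0.6466 = 3.8510.
Interval: 3.8510 ± 2.576 × 1.2436 → [0.648, 7.054].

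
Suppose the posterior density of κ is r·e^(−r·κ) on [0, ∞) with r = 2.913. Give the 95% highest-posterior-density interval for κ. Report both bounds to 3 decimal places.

[0.000, 1.028]

The exponential density is strictly decreasing on [0, ∞), so the HPD interval is anchored at 0: [0, q] with P(κ ≤ q) = 0.95.
q = −ln(1 − 0.95) / 2.913 = 2.9957 / 2.913 = 1.028.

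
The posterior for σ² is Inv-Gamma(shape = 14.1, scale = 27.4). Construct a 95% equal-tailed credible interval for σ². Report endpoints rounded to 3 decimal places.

[1.226, 3.546]

Inverse-Gamma(14.1, 27.4) quantiles: F⁻¹(0.025) and F⁻¹(0.975).
Equivalently, 1/σ² ~ Gamma(14.1, rate = 27.4); invert its 0.975 and 0.025 quantiles.
Posterior mean ≈ 2.092, SD ≈ 0.601; a Normal approximation gives roughly [0.913, 3.270].
Exact: lower = 1.226; upper = 3.546.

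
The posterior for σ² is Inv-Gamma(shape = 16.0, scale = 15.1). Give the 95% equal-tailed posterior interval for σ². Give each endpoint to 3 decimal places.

Inverse-Gamma(16.0, 15.1) quantiles: F⁻¹(0.025) and F⁻¹(0.975).
Equivalently, 1/σ² ~ Gamma(16.0, rate = 15.1); invert its 0.975 and 0.025 quantiles.
Posterior mean ≈ 1.007, SD ≈ 0.269; a Normal approximation gives roughly [0.479, 1.534].
Exact: lower = 0.610; upper = 1.651.

[0.610, 1.651]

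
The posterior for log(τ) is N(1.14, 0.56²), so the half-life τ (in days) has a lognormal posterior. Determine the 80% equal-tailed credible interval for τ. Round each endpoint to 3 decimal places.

On the log scale the 80% interval is 1.14 ± 1.282 × 0.56 = [0.4223, 1.8577].
Exponentiate: [e^0.4223, e^1.8577] = [1.526, 6.409].

[1.526, 6.409]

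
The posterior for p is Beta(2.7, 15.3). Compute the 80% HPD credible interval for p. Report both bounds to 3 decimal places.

The posterior is unimodal and skewed, so the HPD interval has equal density at both endpoints and is the shortest 80% interval.
Solving f(0.035) = f(0.229) with F(0.229) − F(0.035) = 0.80 gives [0.035, 0.229].
For comparison, the equal-tailed interval is [0.056, 0.262]; the HPD is narrower and shifted toward the mode.

[0.035, 0.229]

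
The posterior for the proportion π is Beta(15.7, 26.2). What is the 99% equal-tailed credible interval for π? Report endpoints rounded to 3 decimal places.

Posterior: Beta(15.7, 26.2).
Equal-tailed 99% interval: the 0.005 and 0.995 quantiles of Beta(15.7, 26.2).
Posterior mean ≈ 0.375, SD ≈ 0.074; a Normal approximation gives roughly [0.184, 0.565].
Exact: F⁻¹(0.005) = 0.199; F⁻¹(0.995) = 0.572.

[0.199, 0.572]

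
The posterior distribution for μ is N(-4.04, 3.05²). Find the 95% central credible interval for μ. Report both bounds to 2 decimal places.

The posterior is symmetric, so the 95% equal-tailed interval is μ = -4.04 ± z·3.05 with z = 1.960.
Half-width: 1.960 × 3.05 = 5.98.
-4.04 − 5.98 = -10.02; -4.04 + 5.98 = 1.94.

[-10.02, 1.94]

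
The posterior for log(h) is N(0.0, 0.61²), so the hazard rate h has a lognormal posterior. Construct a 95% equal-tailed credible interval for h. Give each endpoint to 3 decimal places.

On the log scale the 95% interval is 0.0 ± 1.960 × 0.61 = [-1.1956, 1.1956].
Exponentiate: [e^-1.1956, e^1.1956] = [0.303, 3.305].

[0.303, 3.305]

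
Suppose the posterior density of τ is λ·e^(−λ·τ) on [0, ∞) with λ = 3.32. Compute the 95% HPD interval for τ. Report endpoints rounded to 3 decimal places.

The exponential density is strictly decreasing on [0, ∞), so the HPD interval is anchored at 0: [0, q] with P(τ ≤ q) = 0.95.
q = −ln(1 − 0.95) / 3.32 = 2.9957 / 3.32 = 0.902.

[0.000, 0.902]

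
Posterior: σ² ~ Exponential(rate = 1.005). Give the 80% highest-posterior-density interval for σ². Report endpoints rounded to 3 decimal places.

[0.000, 1.601]

The exponential density is strictly decreasing on [0, ∞), so the HPD interval is anchored at 0: [0, q] with P(σ² ≤ q) = 0.80.
q = −ln(1 − 0.80) / 1.005 = 1.6094 / 1.005 = 1.601.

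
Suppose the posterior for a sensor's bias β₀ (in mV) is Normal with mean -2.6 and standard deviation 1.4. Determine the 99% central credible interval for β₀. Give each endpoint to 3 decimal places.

The posterior is symmetric, so the 99% equal-tailed interval is β₀ = -2.6 ± z·1.4 with z = 2.576.
Half-width: 2.576 × 1.4 = 3.606.
-2.6 − 3.606 = -6.206; -2.6 + 3.606 = 1.006.

[-6.206, 1.006]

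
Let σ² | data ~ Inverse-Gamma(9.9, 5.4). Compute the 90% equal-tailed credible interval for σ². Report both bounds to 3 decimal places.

[0.347, 1.009]

Inverse-Gamma(9.9, 5.4) quantiles: F⁻¹(0.05) and F⁻¹(0.95).
Equivalently, 1/σ² ~ Gamma(9.9, rate = 5.4); invert its 0.95 and 0.05 quantiles.
Posterior mean ≈ 0.607, SD ≈ 0.216; a Normal approximation gives roughly [0.252, 0.962].
Exact: lower = 0.347; upper = 1.009.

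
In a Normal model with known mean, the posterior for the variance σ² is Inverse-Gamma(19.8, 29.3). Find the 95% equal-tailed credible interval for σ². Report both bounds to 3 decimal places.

[0.996, 2.429]

Inverse-Gamma(19.8, 29.3) quantiles: F⁻¹(0.025) and F⁻¹(0.975).
Equivalently, 1/σ² ~ Gamma(19.8, rate = 29.3); invert its 0.975 and 0.025 quantiles.
Posterior mean ≈ 1.559, SD ≈ 0.369; a Normal approximation gives roughly [0.834, 2.283].
Exact: lower = 0.996; upper = 2.429.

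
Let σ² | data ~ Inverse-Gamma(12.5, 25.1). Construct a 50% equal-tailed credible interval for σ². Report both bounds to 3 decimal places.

[1.711, 2.518]

Inverse-Gamma(12.5, 25.1) quantiles: F⁻¹(0.25) and F⁻¹(0.75).
Equivalently, 1/σ² ~ Gamma(12.5, rate = 25.1); invert its 0.75 and 0.25 quantiles.
Posterior mean ≈ 2.183, SD ≈ 0.674; a Normal approximation gives roughly [1.728, 2.637].
Exact: lower = 1.711; upper = 2.518.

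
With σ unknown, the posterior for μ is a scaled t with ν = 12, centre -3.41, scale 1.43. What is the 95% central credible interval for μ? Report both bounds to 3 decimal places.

[-6.526, -0.294]

The t_12 distribution is symmetric; the 95% interval is -3.41 ± t·1.43 with t_{0.975,12} = 2.179.
Half-width: 2.179 × 1.43 = 3.116.
-3.41 − 3.116 = -6.526; -3.41 + 3.116 = -0.294.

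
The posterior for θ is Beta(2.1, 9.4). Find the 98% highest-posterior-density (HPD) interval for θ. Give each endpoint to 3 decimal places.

The posterior is unimodal and skewed, so the HPD interval has equal density at both endpoints and is the shortest 98% interval.
Solving f(0.004) = f(0.457) with F(0.457) − F(0.004) = 0.98 gives [0.004, 0.457].
For comparison, the equal-tailed interval is [0.017, 0.498]; the HPD is narrower and shifted toward the mode.

[0.004, 0.457]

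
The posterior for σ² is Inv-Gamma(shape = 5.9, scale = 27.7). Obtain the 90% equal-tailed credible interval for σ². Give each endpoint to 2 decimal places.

Inverse-Gamma(5.9, 27.7) quantiles: F⁻¹(0.05) and F⁻¹(0.95).
Equivalently, 1/σ² ~ Gamma(5.9, rate = 27.7); invert its 0.95 and 0.05 quantiles.
Posterior mean ≈ 5.65, SD ≈ 2.86; a Normal approximation gives roughly [0.94, 10.36].
Exact: lower = 2.67; upper = 10.87.

[2.67, 10.87]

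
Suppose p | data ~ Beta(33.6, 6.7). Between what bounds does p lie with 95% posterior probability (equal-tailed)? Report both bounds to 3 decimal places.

[0.706, 0.930]

Posterior: Beta(33.6, 6.7).
Equal-tailed 95% interval: the 0.025 and 0.975 quantiles of Beta(33.6, 6.7).
Posterior mean ≈ 0.834, SD ≈ 0.058; a Normal approximation gives roughly [0.720, 0.947].
Exact: F⁻¹(0.025) = 0.706; F⁻¹(0.975) = 0.930.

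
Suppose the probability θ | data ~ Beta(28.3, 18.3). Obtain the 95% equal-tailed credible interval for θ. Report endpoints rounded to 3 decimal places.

Posterior: Beta(28.3, 18.3).
Equal-tailed 95% interval: the 0.025 and 0.975 quantiles of Beta(28.3, 18.3).
Posterior mean ≈ 0.607, SD ≈ 0.071; a Normal approximation gives roughly [0.469, 0.746].
Exact: F⁻¹(0.025) = 0.465; F⁻¹(0.975) = 0.741.

[0.465, 0.741]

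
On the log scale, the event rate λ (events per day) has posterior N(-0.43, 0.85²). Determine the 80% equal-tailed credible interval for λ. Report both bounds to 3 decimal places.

On the log scale the 80% interval is -0.43 ± 1.282 × 0.85 = [-1.5193, 0.6593].
Exponentiate: [e^-1.5193, e^0.6593] = [0.219, 1.933].

[0.219, 1.933]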